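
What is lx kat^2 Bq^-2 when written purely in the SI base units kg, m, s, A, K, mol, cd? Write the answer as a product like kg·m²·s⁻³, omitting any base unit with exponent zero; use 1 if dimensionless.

lx = lm/m² (illuminance = luminous flux per area),
    = m⁻²·cd.
kat = mol/s = s⁻¹·mol (catalytic activity).
So kat² = s⁻²·mol².
Bq = 1/s = s⁻¹ (activity is decays per second).
So Bq⁻² = s².
Combining: lx·kat²·Bq⁻² = (m⁻²·cd) · (s⁻²·mol²) · s² = m⁻²·mol²·cd.

m⁻²·mol²·cd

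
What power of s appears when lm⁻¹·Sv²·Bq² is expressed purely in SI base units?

-6

lm = cd·sr = cd (luminous flux; sr is dimensionless).
So lm⁻¹ = cd⁻¹.
Sv = J/kg (equivalent dose = energy per mass),
    = m²·s⁻².
So Sv² = m⁴·s⁻⁴.
Bq = 1/s = s⁻¹ (activity is decays per second).
So Bq² = s⁻².
Combining: lm⁻¹·Sv²·Bq² = cd⁻¹ · (m⁴·s⁻⁴) · s⁻² = m⁴·s⁻⁶·cd⁻¹.
The exponent of s is -6.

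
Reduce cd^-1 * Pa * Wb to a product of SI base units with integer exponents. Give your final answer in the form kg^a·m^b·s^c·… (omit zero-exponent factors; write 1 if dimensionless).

kg²·m·s⁻⁴·A⁻¹·cd⁻¹

Pa = N/m² (pressure = force per area),
    = kg·m⁻¹·s⁻².
Wb = V·s (flux: a volt is a weber per second),
    = kg·m²·s⁻²·A⁻¹.
Combining: cd⁻¹·Pa·Wb = cd⁻¹ · (kg·m⁻¹·s⁻²) · (kg·m²·s⁻²·A⁻¹) = kg²·m·s⁻⁴·A⁻¹·cd⁻¹.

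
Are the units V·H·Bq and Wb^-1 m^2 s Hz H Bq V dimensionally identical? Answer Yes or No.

Left side:
  V = kg·m²·s⁻³·A⁻¹.
  H = kg·m²·s⁻²·A⁻².
  Bq = s⁻¹.
  Combining: V·H·Bq = (kg·m²·s⁻³·A⁻¹) · (kg·m²·s⁻²·A⁻²) · s⁻¹ = kg²·m⁴·s⁻⁶·A⁻³.
Right side:
  Wb = V·s (flux: a volt is a weber per second),
      = kg·m²·s⁻²·A⁻¹.
  So Wb⁻¹ = kg⁻¹·m⁻²·s²·A.
  Hz = 1/s = s⁻¹ (frequency is cycles per second).
  H = Wb/A (inductance = flux per current),
      = kg·m²·s⁻²·A⁻².
  Bq = 1/s = s⁻¹ (activity is decays per second).
  V = W/A (potential = power per current),
      = kg·m²·s⁻³·A⁻¹.
  Combining: Wb⁻¹·m²·s·Hz·H·Bq·V = (kg⁻¹·m⁻²·s²·A) · m² · s · s⁻¹ · (kg·m²·s⁻²·A⁻²) · s⁻¹ · (kg·m²·s⁻³·A⁻¹) = kg·m⁴·s⁻⁴·A⁻².
Left is kg²·m⁴·s⁻⁶·A⁻³; right is kg·m⁴·s⁻⁴·A⁻² — different.

No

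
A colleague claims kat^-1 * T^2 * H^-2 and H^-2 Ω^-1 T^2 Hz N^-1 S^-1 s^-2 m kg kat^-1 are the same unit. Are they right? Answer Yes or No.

No

Left side:
  kat = s⁻¹·mol.
  So kat⁻¹ = s·mol⁻¹.
  T = kg·s⁻²·A⁻¹.
  So T² = kg²·s⁻⁴·A⁻².
  H = kg·m²·s⁻²·A⁻².
  So H⁻² = kg⁻²·m⁻⁴·s⁴·A⁴.
  Combining: kat⁻¹·T²·H⁻² = (s·mol⁻¹) · (kg²·s⁻⁴·A⁻²) · (kg⁻²·m⁻⁴·s⁴·A⁴) = m⁻⁴·s·A²·mol⁻¹.
Right side:
  H = Wb/A (inductance = flux per current),
      = kg·m²·s⁻²·A⁻².
  So H⁻² = kg⁻²·m⁻⁴·s⁴·A⁴.
  Ω = V/A (resistance = voltage per current),
      = kg·m²·s⁻³·A⁻².
  So Ω⁻¹ = kg⁻¹·m⁻²·s³·A².
  T = Wb/m² (flux density = flux per area),
      = kg·s⁻²·A⁻¹.
  So T² = kg²·s⁻⁴·A⁻².
  Hz = 1/s = s⁻¹ (frequency is cycles per second).
  N = kg·m/s² = kg·m·s⁻² (force = mass × acceleration).
  So N⁻¹ = kg⁻¹·m⁻¹·s².
  S = 1/Ω (conductance is reciprocal resistance),
      = kg⁻¹·m⁻²·s³·A².
  So S⁻¹ = kg·m²·s⁻³·A⁻².
  kat = mol/s = s⁻¹·mol (catalytic activity).
  So kat⁻¹ = s·mol⁻¹.
  Combining: H⁻²·Ω⁻¹·T²·Hz·N⁻¹·S⁻¹·s⁻²·m·kg·kat⁻¹ = (kg⁻²·m⁻⁴·s⁴·A⁴) · (kg⁻¹·m⁻²·s³·A²) · (kg²·s⁻⁴·A⁻²) · s⁻¹ · (kg⁻¹·m⁻¹·s²) · (kg·m²·s⁻³·A⁻²) · s⁻² · m · kg · (s·mol⁻¹) = m⁻⁴·A²·mol⁻¹.
Left is m⁻⁴·s·A²·mol⁻¹; right is m⁻⁴·A²·mol⁻¹ — different.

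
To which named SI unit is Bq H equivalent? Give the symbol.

Bq = 1/s = s⁻¹ (activity is decays per second).
H = Wb/A (inductance = flux per current),
    = kg·m²·s⁻²·A⁻².
Combining: Bq·H = s⁻¹ · (kg·m²·s⁻²·A⁻²) = kg·m²·s⁻³·A⁻².
kg·m²·s⁻³·A⁻² is the base-SI form of the ohm.

Ω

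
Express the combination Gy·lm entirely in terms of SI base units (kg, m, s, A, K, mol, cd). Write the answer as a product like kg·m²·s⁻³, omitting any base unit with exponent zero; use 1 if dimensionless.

m²·s⁻²·cd

Gy = J/kg (absorbed dose = energy per mass),
    = m²·s⁻².
lm = cd·sr = cd (luminous flux; sr is dimensionless).
Combining: Gy·lm = (m²·s⁻²) · cd = m²·s⁻²·cd.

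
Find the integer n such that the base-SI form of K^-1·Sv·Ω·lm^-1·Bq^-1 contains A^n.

Sv = m²·s⁻².
Ω = kg·m²·s⁻³·A⁻².
lm = cd.
So lm⁻¹ = cd⁻¹.
Bq = s⁻¹.
So Bq⁻¹ = s.
Combining: K⁻¹·Sv·Ω·lm⁻¹·Bq⁻¹ = K⁻¹ · (m²·s⁻²) · (kg·m²·s⁻³·A⁻²) · cd⁻¹ · s = kg·m⁴·s⁻⁴·A⁻²·K⁻¹·cd⁻¹.
The exponent of A is -2.

-2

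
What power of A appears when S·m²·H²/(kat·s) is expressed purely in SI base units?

kat = s⁻¹·mol.
So kat⁻¹ = s·mol⁻¹.
S = kg⁻¹·m⁻²·s³·A².
H = kg·m²·s⁻²·A⁻².
So H² = kg²·m⁴·s⁻⁴·A⁻⁴.
Combining: kat⁻¹·S·s⁻¹·m²·H² = (s·mol⁻¹) · (kg⁻¹·m⁻²·s³·A²) · s⁻¹ · m² · (kg²·m⁴·s⁻⁴·A⁻⁴) = kg·m⁴·s⁻¹·A⁻²·mol⁻¹.
The exponent of A is -2.

-2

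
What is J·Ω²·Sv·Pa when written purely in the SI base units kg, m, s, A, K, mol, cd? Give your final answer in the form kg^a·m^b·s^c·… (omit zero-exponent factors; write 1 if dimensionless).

J = N·m (work = force × distance),
    = kg·m²·s⁻².
Ω = V/A (resistance = voltage per current),
    = kg·m²·s⁻³·A⁻².
So Ω² = kg²·m⁴·s⁻⁶·A⁻⁴.
Sv = J/kg (equivalent dose = energy per mass),
    = m²·s⁻².
Pa = N/m² (pressure = force per area),
    = kg·m⁻¹·s⁻².
Combining: J·Ω²·Sv·Pa = (kg·m²·s⁻²) · (kg²·m⁴·s⁻⁶·A⁻⁴) · (m²·s⁻²) · (kg·m⁻¹·s⁻²) = kg⁴·m⁷·s⁻¹²·A⁻⁴.

kg⁴·m⁷·s⁻¹²·A⁻⁴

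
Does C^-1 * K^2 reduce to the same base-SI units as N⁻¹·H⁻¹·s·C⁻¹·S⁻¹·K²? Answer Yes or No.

Left side:
  C = A·s = s·A (charge = current × time).
  So C⁻¹ = s⁻¹·A⁻¹.
  Combining: C⁻¹·K² = (s⁻¹·A⁻¹) · K² = s⁻¹·A⁻¹·K².
Right side:
  N = kg·m/s² = kg·m·s⁻² (force = mass × acceleration).
  So N⁻¹ = kg⁻¹·m⁻¹·s².
  H = Wb/A (inductance = flux per current),
      = kg·m²·s⁻²·A⁻².
  So H⁻¹ = kg⁻¹·m⁻²·s²·A².
  C = A·s = s·A (charge = current × time).
  So C⁻¹ = s⁻¹·A⁻¹.
  S = 1/Ω (conductance is reciprocal resistance),
      = kg⁻¹·m⁻²·s³·A².
  So S⁻¹ = kg·m²·s⁻³·A⁻².
  Combining: N⁻¹·H⁻¹·s·C⁻¹·S⁻¹·K² = (kg⁻¹·m⁻¹·s²) · (kg⁻¹·m⁻²·s²·A²) · s · (s⁻¹·A⁻¹) · (kg·m²·s⁻³·A⁻²) · K² = kg⁻¹·m⁻¹·s·A⁻¹·K².
Left is s⁻¹·A⁻¹·K²; right is kg⁻¹·m⁻¹·s·A⁻¹·K² — different.

No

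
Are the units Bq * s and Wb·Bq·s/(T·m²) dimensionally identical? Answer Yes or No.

Left side:
  Bq = 1/s = s⁻¹ (activity is decays per second).
  Combining: Bq·s = s⁻¹ · s = 1.
Right side:
  T = kg·s⁻²·A⁻¹.
  So T⁻¹ = kg⁻¹·s²·A.
  Wb = kg·m²·s⁻²·A⁻¹.
  Bq = s⁻¹.
  Combining: T⁻¹·m⁻²·Wb·Bq·s = (kg⁻¹·s²·A) · m⁻² · (kg·m²·s⁻²·A⁻¹) · s⁻¹ · s = 1.
Both reduce to 1.

Yes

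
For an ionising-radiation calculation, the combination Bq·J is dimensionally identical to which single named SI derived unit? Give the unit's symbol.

Bq = 1/s = s⁻¹ (activity is decays per second).
J = N·m (work = force × distance),
    = kg·m²·s⁻².
Combining: Bq·J = s⁻¹ · (kg·m²·s⁻²) = kg·m²·s⁻³.
kg·m²·s⁻³ is the base-SI form of the watt.

W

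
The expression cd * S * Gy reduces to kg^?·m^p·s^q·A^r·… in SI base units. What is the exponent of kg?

S = 1/Ω (conductance is reciprocal resistance),
    = kg⁻¹·m⁻²·s³·A².
Gy = J/kg (absorbed dose = energy per mass),
    = m²·s⁻².
Combining: cd·S·Gy = cd · (kg⁻¹·m⁻²·s³·A²) · (m²·s⁻²) = kg⁻¹·s·A²·cd.
The exponent of kg is -1.

-1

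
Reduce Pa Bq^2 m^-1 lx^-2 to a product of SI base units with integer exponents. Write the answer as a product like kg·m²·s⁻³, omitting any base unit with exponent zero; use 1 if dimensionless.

kg·m²·s⁻⁴·cd⁻²

Pa = N/m² (pressure = force per area),
    = kg·m⁻¹·s⁻².
Bq = 1/s = s⁻¹ (activity is decays per second).
So Bq² = s⁻².
lx = lm/m² (illuminance = luminous flux per area),
    = m⁻²·cd.
So lx⁻² = m⁴·cd⁻².
Combining: Pa·Bq²·m⁻¹·lx⁻² = (kg·m⁻¹·s⁻²) · s⁻² · m⁻¹ · (m⁴·cd⁻²) = kg·m²·s⁻⁴·cd⁻².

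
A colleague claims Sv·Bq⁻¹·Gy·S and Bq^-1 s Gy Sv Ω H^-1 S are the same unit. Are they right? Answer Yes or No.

Yes

Left side:
  Sv = J/kg (equivalent dose = energy per mass),
      = m²·s⁻².
  Bq = 1/s = s⁻¹ (activity is decays per second).
  So Bq⁻¹ = s.
  Gy = J/kg (absorbed dose = energy per mass),
      = m²·s⁻².
  S = 1/Ω (conductance is reciprocal resistance),
      = kg⁻¹·m⁻²·s³·A².
  Combining: Sv·Bq⁻¹·Gy·S = (m²·s⁻²) · s · (m²·s⁻²) · (kg⁻¹·m⁻²·s³·A²) = kg⁻¹·m²·A².
Right side:
  Bq = 1/s = s⁻¹ (activity is decays per second).
  So Bq⁻¹ = s.
  Gy = J/kg (absorbed dose = energy per mass),
      = m²·s⁻².
  Sv = J/kg (equivalent dose = energy per mass),
      = m²·s⁻².
  Ω = V/A (resistance = voltage per current),
      = kg·m²·s⁻³·A⁻².
  H = Wb/A (inductance = flux per current),
      = kg·m²·s⁻²·A⁻².
  So H⁻¹ = kg⁻¹·m⁻²·s²·A².
  S = 1/Ω (conductance is reciprocal resistance),
      = kg⁻¹·m⁻²·s³·A².
  Combining: Bq⁻¹·s·Gy·Sv·Ω·H⁻¹·S = s · s · (m²·s⁻²) · (m²·s⁻²) · (kg·m²·s⁻³·A⁻²) · (kg⁻¹·m⁻²·s²·A²) · (kg⁻¹·m⁻²·s³·A²) = kg⁻¹·m²·A².
Both reduce to kg⁻¹·m²·A².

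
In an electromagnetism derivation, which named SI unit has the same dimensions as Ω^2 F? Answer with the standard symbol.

Ω = V/A (resistance = voltage per current),
    = kg·m²·s⁻³·A⁻².
So Ω² = kg²·m⁴·s⁻⁶·A⁻⁴.
F = C/V (capacitance = charge per voltage),
    = A·s/(kg·m²·s⁻³·A⁻¹) (substituting C and V),
    = kg⁻¹·m⁻²·s⁴·A².
Combining: Ω²·F = (kg²·m⁴·s⁻⁶·A⁻⁴) · (kg⁻¹·m⁻²·s⁴·A²) = kg·m²·s⁻²·A⁻².
kg·m²·s⁻²·A⁻² is the base-SI form of the henry.

H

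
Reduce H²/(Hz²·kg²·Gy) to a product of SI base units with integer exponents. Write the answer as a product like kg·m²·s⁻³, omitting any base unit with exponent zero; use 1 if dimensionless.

m²·A⁻⁴

Hz = s⁻¹.
So Hz⁻² = s².
H = kg·m²·s⁻²·A⁻².
So H² = kg²·m⁴·s⁻⁴·A⁻⁴.
Gy = m²·s⁻².
So Gy⁻¹ = m⁻²·s².
Combining: Hz⁻²·H²·kg⁻²·Gy⁻¹ = s² · (kg²·m⁴·s⁻⁴·A⁻⁴) · kg⁻² · (m⁻²·s²) = m²·A⁻⁴.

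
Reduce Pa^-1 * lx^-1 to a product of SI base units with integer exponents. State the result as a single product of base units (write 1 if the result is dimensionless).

Pa = N/m² (pressure = force per area),
    = kg·m⁻¹·s⁻².
So Pa⁻¹ = kg⁻¹·m·s².
lx = lm/m² (illuminance = luminous flux per area),
    = m⁻²·cd.
So lx⁻¹ = m²·cd⁻¹.
Combining: Pa⁻¹·lx⁻¹ = (kg⁻¹·m·s²) · (m²·cd⁻¹) = kg⁻¹·m³·s²·cd⁻¹.

kg⁻¹·m³·s²·cd⁻¹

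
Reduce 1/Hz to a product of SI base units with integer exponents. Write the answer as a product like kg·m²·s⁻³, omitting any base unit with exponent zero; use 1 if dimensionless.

Hz = 1/s = s⁻¹ (frequency is cycles per second).
So Hz⁻¹ = s.

s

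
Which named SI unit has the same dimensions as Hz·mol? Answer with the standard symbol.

Hz = 1/s = s⁻¹ (frequency is cycles per second).
Combining: Hz·mol = s⁻¹ · mol = s⁻¹·mol.
s⁻¹·mol is the base-SI form of the katal.

kat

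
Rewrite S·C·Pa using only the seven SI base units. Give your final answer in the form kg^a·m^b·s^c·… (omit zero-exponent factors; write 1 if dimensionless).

m⁻³·s²·A³

S = 1/Ω (conductance is reciprocal resistance),
    = kg⁻¹·m⁻²·s³·A².
C = A·s = s·A (charge = current × time).
Pa = N/m² (pressure = force per area),
    = kg·m⁻¹·s⁻².
Combining: S·C·Pa = (kg⁻¹·m⁻²·s³·A²) · (s·A) · (kg·m⁻¹·s⁻²) = m⁻³·s²·A³.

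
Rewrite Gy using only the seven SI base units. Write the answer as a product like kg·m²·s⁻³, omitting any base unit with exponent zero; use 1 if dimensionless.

Gy = m²·s⁻².

m²·s⁻²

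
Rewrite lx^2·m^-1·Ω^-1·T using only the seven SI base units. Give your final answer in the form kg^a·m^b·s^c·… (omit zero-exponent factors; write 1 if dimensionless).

lx = lm/m² (illuminance = luminous flux per area),
    = m⁻²·cd.
So lx² = m⁻⁴·cd².
Ω = V/A (resistance = voltage per current),
    = kg·m²·s⁻³·A⁻².
So Ω⁻¹ = kg⁻¹·m⁻²·s³·A².
T = Wb/m² (flux density = flux per area),
    = kg·s⁻²·A⁻¹.
Combining: lx²·m⁻¹·Ω⁻¹·T = (m⁻⁴·cd²) · m⁻¹ · (kg⁻¹·m⁻²·s³·A²) · (kg·s⁻²·A⁻¹) = m⁻⁷·s·A·cd².

m⁻⁷·s·A·cd²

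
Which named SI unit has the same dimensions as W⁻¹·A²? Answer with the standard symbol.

S

W = J/s (power = energy per time),
    = kg·m²·s⁻³.
So W⁻¹ = kg⁻¹·m⁻²·s³.
Combining: W⁻¹·A² = (kg⁻¹·m⁻²·s³) · A² = kg⁻¹·m⁻²·s³·A².
kg⁻¹·m⁻²·s³·A² is the base-SI form of the siemens.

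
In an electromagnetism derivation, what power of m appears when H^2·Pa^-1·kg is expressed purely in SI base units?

5

H = Wb/A (inductance = flux per current),
    = kg·m²·s⁻²·A⁻².
So H² = kg²·m⁴·s⁻⁴·A⁻⁴.
Pa = N/m² (pressure = force per area),
    = kg·m⁻¹·s⁻².
So Pa⁻¹ = kg⁻¹·m·s².
Combining: H²·Pa⁻¹·kg = (kg²·m⁴·s⁻⁴·A⁻⁴) · (kg⁻¹·m·s²) · kg = kg²·m⁵·s⁻²·A⁻⁴.
The exponent of m is 5.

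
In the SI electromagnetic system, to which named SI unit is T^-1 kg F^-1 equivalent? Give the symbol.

T = kg·s⁻²·A⁻¹.
So T⁻¹ = kg⁻¹·s²·A.
F = kg⁻¹·m⁻²·s⁴·A².
So F⁻¹ = kg·m²·s⁻⁴·A⁻².
Combining: T⁻¹·kg·F⁻¹ = (kg⁻¹·s²·A) · kg · (kg·m²·s⁻⁴·A⁻²) = kg·m²·s⁻²·A⁻¹.
kg·m²·s⁻²·A⁻¹ is the base-SI form of the weber.

Wb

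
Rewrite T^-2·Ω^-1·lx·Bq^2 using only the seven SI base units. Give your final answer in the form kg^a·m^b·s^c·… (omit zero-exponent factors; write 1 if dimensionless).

T = kg·s⁻²·A⁻¹.
So T⁻² = kg⁻²·s⁴·A².
Ω = kg·m²·s⁻³·A⁻².
So Ω⁻¹ = kg⁻¹·m⁻²·s³·A².
lx = m⁻²·cd.
Bq = s⁻¹.
So Bq² = s⁻².
Combining: T⁻²·Ω⁻¹·lx·Bq² = (kg⁻²·s⁴·A²) · (kg⁻¹·m⁻²·s³·A²) · (m⁻²·cd) · s⁻² = kg⁻³·m⁻⁴·s⁵·A⁴·cd.

kg⁻³·m⁻⁴·s⁵·A⁴·cd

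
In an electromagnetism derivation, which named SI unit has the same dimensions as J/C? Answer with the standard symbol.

C = s·A.
So C⁻¹ = s⁻¹·A⁻¹.
J = kg·m²·s⁻².
Combining: C⁻¹·J = (s⁻¹·A⁻¹) · (kg·m²·s⁻²) = kg·m²·s⁻³·A⁻¹.
kg·m²·s⁻³·A⁻¹ is the base-SI form of the volt.

V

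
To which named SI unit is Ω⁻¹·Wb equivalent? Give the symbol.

C

Ω = V/A (resistance = voltage per current),
    = kg·m²·s⁻³·A⁻².
So Ω⁻¹ = kg⁻¹·m⁻²·s³·A².
Wb = V·s (flux: a volt is a weber per second),
    = kg·m²·s⁻²·A⁻¹.
Combining: Ω⁻¹·Wb = (kg⁻¹·m⁻²·s³·A²) · (kg·m²·s⁻²·A⁻¹) = s·A.
s·A is the base-SI form of the coulomb.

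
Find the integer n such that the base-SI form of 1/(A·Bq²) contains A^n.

Bq = 1/s = s⁻¹ (activity is decays per second).
So Bq⁻² = s².
Combining: A⁻¹·Bq⁻² = A⁻¹ · s² = s²·A⁻¹.
The exponent of A is -1.

-1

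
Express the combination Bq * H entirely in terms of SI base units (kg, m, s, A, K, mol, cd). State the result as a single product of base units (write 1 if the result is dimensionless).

kg·m²·s⁻³·A⁻²

Bq = 1/s = s⁻¹ (activity is decays per second).
H = Wb/A (inductance = flux per current),
    = kg·m²·s⁻²·A⁻².
Combining: Bq·H = s⁻¹ · (kg·m²·s⁻²·A⁻²) = kg·m²·s⁻³·A⁻².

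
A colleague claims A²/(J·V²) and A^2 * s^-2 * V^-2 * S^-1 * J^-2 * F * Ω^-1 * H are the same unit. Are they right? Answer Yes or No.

Left side:
  J = N·m (work = force × distance),
      = kg·m²·s⁻².
  So J⁻¹ = kg⁻¹·m⁻²·s².
  V = W/A (potential = power per current),
      = kg·m²·s⁻³·A⁻¹.
  So V⁻² = kg⁻²·m⁻⁴·s⁶·A².
  Combining: J⁻¹·A²·V⁻² = (kg⁻¹·m⁻²·s²) · A² · (kg⁻²·m⁻⁴·s⁶·A²) = kg⁻³·m⁻⁶·s⁸·A⁴.
Right side:
  V = W/A (potential = power per current),
      = kg·m²·s⁻³·A⁻¹.
  So V⁻² = kg⁻²·m⁻⁴·s⁶·A².
  S = 1/Ω (conductance is reciprocal resistance),
      = kg⁻¹·m⁻²·s³·A².
  So S⁻¹ = kg·m²·s⁻³·A⁻².
  J = N·m (work = force × distance),
      = kg·m²·s⁻².
  So J⁻² = kg⁻²·m⁻⁴·s⁴.
  F = C/V (capacitance = charge per voltage),
      = A·s/(kg·m²·s⁻³·A⁻¹) (substituting C and V),
      = kg⁻¹·m⁻²·s⁴·A².
  Ω = V/A (resistance = voltage per current),
      = kg·m²·s⁻³·A⁻².
  So Ω⁻¹ = kg⁻¹·m⁻²·s³·A².
  H = Wb/A (inductance = flux per current),
      = kg·m²·s⁻²·A⁻².
  Combining: A²·s⁻²·V⁻²·S⁻¹·J⁻²·F·Ω⁻¹·H = A² · s⁻² · (kg⁻²·m⁻⁴·s⁶·A²) · (kg·m²·s⁻³·A⁻²) · (kg⁻²·m⁻⁴·s⁴) · (kg⁻¹·m⁻²·s⁴·A²) · (kg⁻¹·m⁻²·s³·A²) · (kg·m²·s⁻²·A⁻²) = kg⁻⁴·m⁻⁸·s¹⁰·A⁴.
Left is kg⁻³·m⁻⁶·s⁸·A⁴; right is kg⁻⁴·m⁻⁸·s¹⁰·A⁴ — different.

No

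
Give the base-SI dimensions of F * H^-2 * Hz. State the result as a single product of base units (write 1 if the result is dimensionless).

F = kg⁻¹·m⁻²·s⁴·A².
H = kg·m²·s⁻²·A⁻².
So H⁻² = kg⁻²·m⁻⁴·s⁴·A⁴.
Hz = s⁻¹.
Combining: F·H⁻²·Hz = (kg⁻¹·m⁻²·s⁴·A²) · (kg⁻²·m⁻⁴·s⁴·A⁴) · s⁻¹ = kg⁻³·m⁻⁶·s⁷·A⁶.

kg⁻³·m⁻⁶·s⁷·A⁶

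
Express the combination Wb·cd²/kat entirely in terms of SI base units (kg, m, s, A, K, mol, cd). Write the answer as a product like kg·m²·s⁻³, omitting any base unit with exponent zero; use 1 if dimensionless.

kg·m²·s⁻¹·A⁻¹·mol⁻¹·cd²

Wb = V·s (flux: a volt is a weber per second),
    = kg·m²·s⁻²·A⁻¹.
kat = mol/s = s⁻¹·mol (catalytic activity).
So kat⁻¹ = s·mol⁻¹.
Combining: Wb·kat⁻¹·cd² = (kg·m²·s⁻²·A⁻¹) · (s·mol⁻¹) · cd² = kg·m²·s⁻¹·A⁻¹·mol⁻¹·cd².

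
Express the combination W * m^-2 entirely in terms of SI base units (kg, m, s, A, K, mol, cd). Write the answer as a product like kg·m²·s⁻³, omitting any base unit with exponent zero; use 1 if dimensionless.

W = J/s (power = energy per time),
    = kg·m²·s⁻³.
Combining: W·m⁻² = (kg·m²·s⁻³) · m⁻² = kg·s⁻³.

kg·s⁻³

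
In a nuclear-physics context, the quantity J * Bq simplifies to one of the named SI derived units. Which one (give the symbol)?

W

J = kg·m²·s⁻².
Bq = s⁻¹.
Combining: J·Bq = (kg·m²·s⁻²) · s⁻¹ = kg·m²·s⁻³.
kg·m²·s⁻³ is the base-SI form of the watt.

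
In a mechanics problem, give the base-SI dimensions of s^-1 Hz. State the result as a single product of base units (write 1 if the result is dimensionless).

s⁻²

Hz = 1/s = s⁻¹ (frequency is cycles per second).
Combining: s⁻¹·Hz = s⁻¹ · s⁻¹ = s⁻².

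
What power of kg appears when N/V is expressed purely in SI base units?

N = kg·m·s⁻².
V = kg·m²·s⁻³·A⁻¹.
So V⁻¹ = kg⁻¹·m⁻²·s³·A.
Combining: N·V⁻¹ = (kg·m·s⁻²) · (kg⁻¹·m⁻²·s³·A) = m⁻¹·s·A.
The exponent of kg is 0.

0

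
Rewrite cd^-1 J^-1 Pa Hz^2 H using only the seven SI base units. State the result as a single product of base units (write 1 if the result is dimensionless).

kg·m⁻¹·s⁻⁴·A⁻²·cd⁻¹

J = N·m (work = force × distance),
    = kg·m²·s⁻².
So J⁻¹ = kg⁻¹·m⁻²·s².
Pa = N/m² (pressure = force per area),
    = kg·m⁻¹·s⁻².
Hz = 1/s = s⁻¹ (frequency is cycles per second).
So Hz² = s⁻².
H = Wb/A (inductance = flux per current),
    = kg·m²·s⁻²·A⁻².
Combining: cd⁻¹·J⁻¹·Pa·Hz²·H = cd⁻¹ · (kg⁻¹·m⁻²·s²) · (kg·m⁻¹·s⁻²) · s⁻² · (kg·m²·s⁻²·A⁻²) = kg·m⁻¹·s⁻⁴·A⁻²·cd⁻¹.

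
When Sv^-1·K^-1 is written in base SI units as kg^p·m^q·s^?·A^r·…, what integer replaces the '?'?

2

Sv = m²·s⁻².
So Sv⁻¹ = m⁻²·s².
Combining: Sv⁻¹·K⁻¹ = (m⁻²·s²) · K⁻¹ = m⁻²·s²·K⁻¹.
The exponent of s is 2.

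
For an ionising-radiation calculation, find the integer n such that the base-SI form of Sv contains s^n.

Sv = m²·s⁻².
The exponent of s is -2.

-2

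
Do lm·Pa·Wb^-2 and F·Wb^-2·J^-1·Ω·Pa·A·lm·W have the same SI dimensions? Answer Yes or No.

Left side:
  lm = cd·sr = cd (luminous flux; sr is dimensionless).
  Pa = N/m² (pressure = force per area),
      = kg·m⁻¹·s⁻².
  Wb = V·s (flux: a volt is a weber per second),
      = kg·m²·s⁻²·A⁻¹.
  So Wb⁻² = kg⁻²·m⁻⁴·s⁴·A².
  Combining: lm·Pa·Wb⁻² = cd · (kg·m⁻¹·s⁻²) · (kg⁻²·m⁻⁴·s⁴·A²) = kg⁻¹·m⁻⁵·s²·A²·cd.
Right side:
  F = kg⁻¹·m⁻²·s⁴·A².
  Wb = kg·m²·s⁻²·A⁻¹.
  So Wb⁻² = kg⁻²·m⁻⁴·s⁴·A².
  J = kg·m²·s⁻².
  So J⁻¹ = kg⁻¹·m⁻²·s².
  Ω = kg·m²·s⁻³·A⁻².
  Pa = kg·m⁻¹·s⁻².
  lm = cd.
  W = kg·m²·s⁻³.
  Combining: F·Wb⁻²·J⁻¹·Ω·Pa·A·lm·W = (kg⁻¹·m⁻²·s⁴·A²) · (kg⁻²·m⁻⁴·s⁴·A²) · (kg⁻¹·m⁻²·s²) · (kg·m²·s⁻³·A⁻²) · (kg·m⁻¹·s⁻²) · A · cd · (kg·m²·s⁻³) = kg⁻¹·m⁻⁵·s²·A³·cd.
Left is kg⁻¹·m⁻⁵·s²·A²·cd; right is kg⁻¹·m⁻⁵·s²·A³·cd — different.

No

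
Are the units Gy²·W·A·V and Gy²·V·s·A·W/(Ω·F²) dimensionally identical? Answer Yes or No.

No

Left side:
  Gy = J/kg (absorbed dose = energy per mass),
      = m²·s⁻².
  So Gy² = m⁴·s⁻⁴.
  W = J/s (power = energy per time),
      = kg·m²·s⁻³.
  V = W/A (potential = power per current),
      = kg·m²·s⁻³·A⁻¹.
  Combining: Gy²·W·A·V = (m⁴·s⁻⁴) · (kg·m²·s⁻³) · A · (kg·m²·s⁻³·A⁻¹) = kg²·m⁸·s⁻¹⁰.
Right side:
  Gy = J/kg (absorbed dose = energy per mass),
      = m²·s⁻².
  So Gy² = m⁴·s⁻⁴.
  Ω = V/A (resistance = voltage per current),
      = kg·m²·s⁻³·A⁻².
  So Ω⁻¹ = kg⁻¹·m⁻²·s³·A².
  V = W/A (potential = power per current),
      = kg·m²·s⁻³·A⁻¹.
  W = J/s (power = energy per time),
      = kg·m²·s⁻³.
  F = C/V (capacitance = charge per voltage),
      = A·s/(kg·m²·s⁻³·A⁻¹) (substituting C and V),
      = kg⁻¹·m⁻²·s⁴·A².
  So F⁻² = kg²·m⁴·s⁻⁸·A⁻⁴.
  Combining: Gy²·Ω⁻¹·V·s·A·W·F⁻² = (m⁴·s⁻⁴) · (kg⁻¹·m⁻²·s³·A²) · (kg·m²·s⁻³·A⁻¹) · s · A · (kg·m²·s⁻³) · (kg²·m⁴·s⁻⁸·A⁻⁴) = kg³·m¹⁰·s⁻¹⁴·A⁻².
Left is kg²·m⁸·s⁻¹⁰; right is kg³·m¹⁰·s⁻¹⁴·A⁻² — different.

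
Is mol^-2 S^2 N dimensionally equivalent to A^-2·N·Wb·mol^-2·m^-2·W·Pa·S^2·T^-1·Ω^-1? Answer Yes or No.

No

Left side:
  S = 1/Ω (conductance is reciprocal resistance),
      = kg⁻¹·m⁻²·s³·A².
  So S² = kg⁻²·m⁻⁴·s⁶·A⁴.
  N = kg·m/s² = kg·m·s⁻² (force = mass × acceleration).
  Combining: mol⁻²·S²·N = mol⁻² · (kg⁻²·m⁻⁴·s⁶·A⁴) · (kg·m·s⁻²) = kg⁻¹·m⁻³·s⁴·A⁴·mol⁻².
Right side:
  N = kg·m·s⁻².
  Wb = kg·m²·s⁻²·A⁻¹.
  W = kg·m²·s⁻³.
  Pa = kg·m⁻¹·s⁻².
  S = kg⁻¹·m⁻²·s³·A².
  So S² = kg⁻²·m⁻⁴·s⁶·A⁴.
  T = kg·s⁻²·A⁻¹.
  So T⁻¹ = kg⁻¹·s²·A.
  Ω = kg·m²·s⁻³·A⁻².
  So Ω⁻¹ = kg⁻¹·m⁻²·s³·A².
  Combining: A⁻²·N·Wb·mol⁻²·m⁻²·W·Pa·S²·T⁻¹·Ω⁻¹ = A⁻² · (kg·m·s⁻²) · (kg·m²·s⁻²·A⁻¹) · mol⁻² · m⁻² · (kg·m²·s⁻³) · (kg·m⁻¹·s⁻²) · (kg⁻²·m⁻⁴·s⁶·A⁴) · (kg⁻¹·s²·A) · (kg⁻¹·m⁻²·s³·A²) = m⁻⁴·s²·A⁴·mol⁻².
Left is kg⁻¹·m⁻³·s⁴·A⁴·mol⁻²; right is m⁻⁴·s²·A⁴·mol⁻² — different.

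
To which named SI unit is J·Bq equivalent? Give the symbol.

W

J = N·m (work = force × distance),
    = kg·m²·s⁻².
Bq = 1/s = s⁻¹ (activity is decays per second).
Combining: J·Bq = (kg·m²·s⁻²) · s⁻¹ = kg·m²·s⁻³.
kg·m²·s⁻³ is the base-SI form of the watt.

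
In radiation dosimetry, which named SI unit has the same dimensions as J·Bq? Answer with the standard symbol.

W

J = kg·m²·s⁻².
Bq = s⁻¹.
Combining: J·Bq = (kg·m²·s⁻²) · s⁻¹ = kg·m²·s⁻³.
kg·m²·s⁻³ is the base-SI form of the watt.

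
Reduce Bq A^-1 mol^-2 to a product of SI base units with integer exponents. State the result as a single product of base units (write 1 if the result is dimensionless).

s⁻¹·A⁻¹·mol⁻²

Bq = s⁻¹.
Combining: Bq·A⁻¹·mol⁻² = s⁻¹ · A⁻¹ · mol⁻² = s⁻¹·A⁻¹·mol⁻².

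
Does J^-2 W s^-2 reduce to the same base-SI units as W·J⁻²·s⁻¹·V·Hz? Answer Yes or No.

Left side:
  J = kg·m²·s⁻².
  So J⁻² = kg⁻²·m⁻⁴·s⁴.
  W = kg·m²·s⁻³.
  Combining: J⁻²·W·s⁻² = (kg⁻²·m⁻⁴·s⁴) · (kg·m²·s⁻³) · s⁻² = kg⁻¹·m⁻²·s⁻¹.
Right side:
  W = kg·m²·s⁻³.
  J = kg·m²·s⁻².
  So J⁻² = kg⁻²·m⁻⁴·s⁴.
  V = kg·m²·s⁻³·A⁻¹.
  Hz = s⁻¹.
  Combining: W·J⁻²·s⁻¹·V·Hz = (kg·m²·s⁻³) · (kg⁻²·m⁻⁴·s⁴) · s⁻¹ · (kg·m²·s⁻³·A⁻¹) · s⁻¹ = s⁻⁴·A⁻¹.
Left is kg⁻¹·m⁻²·s⁻¹; right is s⁻⁴·A⁻¹ — different.

No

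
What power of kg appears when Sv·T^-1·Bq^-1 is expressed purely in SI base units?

Sv = J/kg (equivalent dose = energy per mass),
    = m²·s⁻².
T = Wb/m² (flux density = flux per area),
    = kg·s⁻²·A⁻¹.
So T⁻¹ = kg⁻¹·s²·A.
Bq = 1/s = s⁻¹ (activity is decays per second).
So Bq⁻¹ = s.
Combining: Sv·T⁻¹·Bq⁻¹ = (m²·s⁻²) · (kg⁻¹·s²·A) · s = kg⁻¹·m²·s·A.
The exponent of kg is -1.

-1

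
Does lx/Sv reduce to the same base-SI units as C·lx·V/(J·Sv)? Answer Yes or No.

Left side:
  lx = lm/m² (illuminance = luminous flux per area),
      = m⁻²·cd.
  Sv = J/kg (equivalent dose = energy per mass),
      = m²·s⁻².
  So Sv⁻¹ = m⁻²·s².
  Combining: lx·Sv⁻¹ = (m⁻²·cd) · (m⁻²·s²) = m⁻⁴·s²·cd.
Right side:
  C = A·s = s·A (charge = current × time).
  J = N·m (work = force × distance),
      = kg·m²·s⁻².
  So J⁻¹ = kg⁻¹·m⁻²·s².
  lx = lm/m² (illuminance = luminous flux per area),
      = m⁻²·cd.
  Sv = J/kg (equivalent dose = energy per mass),
      = m²·s⁻².
  So Sv⁻¹ = m⁻²·s².
  V = W/A (potential = power per current),
      = kg·m²·s⁻³·A⁻¹.
  Combining: C·J⁻¹·lx·Sv⁻¹·V = (s·A) · (kg⁻¹·m⁻²·s²) · (m⁻²·cd) · (m⁻²·s²) · (kg·m²·s⁻³·A⁻¹) = m⁻⁴·s²·cd.
Both reduce to m⁻⁴·s²·cd.

Yes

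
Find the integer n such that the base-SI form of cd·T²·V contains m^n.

T = Wb/m² (flux density = flux per area),
    = kg·s⁻²·A⁻¹.
So T² = kg²·s⁻⁴·A⁻².
V = W/A (potential = power per current),
    = kg·m²·s⁻³·A⁻¹.
Combining: cd·T²·V = cd · (kg²·s⁻⁴·A⁻²) · (kg·m²·s⁻³·A⁻¹) = kg³·m²·s⁻⁷·A⁻³·cd.
The exponent of m is 2.

2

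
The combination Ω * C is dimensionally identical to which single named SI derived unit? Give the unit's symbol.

Ω = kg·m²·s⁻³·A⁻².
C = s·A.
Combining: Ω·C = (kg·m²·s⁻³·A⁻²) · (s·A) = kg·m²·s⁻²·A⁻¹.
kg·m²·s⁻²·A⁻¹ is the base-SI form of the weber.

Wb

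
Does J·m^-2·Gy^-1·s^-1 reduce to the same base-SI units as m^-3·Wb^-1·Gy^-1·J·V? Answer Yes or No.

Left side:
  J = N·m (work = force × distance),
      = kg·m²·s⁻².
  Gy = J/kg (absorbed dose = energy per mass),
      = m²·s⁻².
  So Gy⁻¹ = m⁻²·s².
  Combining: J·m⁻²·Gy⁻¹·s⁻¹ = (kg·m²·s⁻²) · m⁻² · (m⁻²·s²) · s⁻¹ = kg·m⁻²·s⁻¹.
Right side:
  Wb = V·s (flux: a volt is a weber per second),
      = kg·m²·s⁻²·A⁻¹.
  So Wb⁻¹ = kg⁻¹·m⁻²·s²·A.
  Gy = J/kg (absorbed dose = energy per mass),
      = m²·s⁻².
  So Gy⁻¹ = m⁻²·s².
  J = N·m (work = force × distance),
      = kg·m²·s⁻².
  V = W/A (potential = power per current),
      = kg·m²·s⁻³·A⁻¹.
  Combining: m⁻³·Wb⁻¹·Gy⁻¹·J·V = m⁻³ · (kg⁻¹·m⁻²·s²·A) · (m⁻²·s²) · (kg·m²·s⁻²) · (kg·m²·s⁻³·A⁻¹) = kg·m⁻³·s⁻¹.
Left is kg·m⁻²·s⁻¹; right is kg·m⁻³·s⁻¹ — different.

No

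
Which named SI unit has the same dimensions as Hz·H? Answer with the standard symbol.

Hz = 1/s = s⁻¹ (frequency is cycles per second).
H = Wb/A (inductance = flux per current),
    = kg·m²·s⁻²·A⁻².
Combining: Hz·H = s⁻¹ · (kg·m²·s⁻²·A⁻²) = kg·m²·s⁻³·A⁻².
kg·m²·s⁻³·A⁻² is the base-SI form of the ohm.

Ω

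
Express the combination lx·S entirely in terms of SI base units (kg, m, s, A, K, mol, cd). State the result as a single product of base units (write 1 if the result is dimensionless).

lx = m⁻²·cd.
S = kg⁻¹·m⁻²·s³·A².
Combining: lx·S = (m⁻²·cd) · (kg⁻¹·m⁻²·s³·A²) = kg⁻¹·m⁻⁴·s³·A²·cd.

kg⁻¹·m⁻⁴·s³·A²·cd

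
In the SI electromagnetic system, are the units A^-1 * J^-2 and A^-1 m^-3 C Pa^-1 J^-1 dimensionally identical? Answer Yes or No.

No

Left side:
  J = N·m (work = force × distance),
      = kg·m²·s⁻².
  So J⁻² = kg⁻²·m⁻⁴·s⁴.
  Combining: A⁻¹·J⁻² = A⁻¹ · (kg⁻²·m⁻⁴·s⁴) = kg⁻²·m⁻⁴·s⁴·A⁻¹.
Right side:
  C = A·s = s·A (charge = current × time).
  Pa = N/m² (pressure = force per area),
      = kg·m⁻¹·s⁻².
  So Pa⁻¹ = kg⁻¹·m·s².
  J = N·m (work = force × distance),
      = kg·m²·s⁻².
  So J⁻¹ = kg⁻¹·m⁻²·s².
  Combining: A⁻¹·m⁻³·C·Pa⁻¹·J⁻¹ = A⁻¹ · m⁻³ · (s·A) · (kg⁻¹·m·s²) · (kg⁻¹·m⁻²·s²) = kg⁻²·m⁻⁴·s⁵.
Left is kg⁻²·m⁻⁴·s⁴·A⁻¹; right is kg⁻²·m⁻⁴·s⁵ — different.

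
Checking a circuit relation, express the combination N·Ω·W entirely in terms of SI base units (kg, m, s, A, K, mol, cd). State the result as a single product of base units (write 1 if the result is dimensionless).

N = kg·m/s² = kg·m·s⁻² (force = mass × acceleration).
Ω = V/A (resistance = voltage per current),
    = kg·m²·s⁻³·A⁻².
W = J/s (power = energy per time),
    = kg·m²·s⁻³.
Combining: N·Ω·W = (kg·m·s⁻²) · (kg·m²·s⁻³·A⁻²) · (kg·m²·s⁻³) = kg³·m⁵·s⁻⁸·A⁻².

kg³·m⁵·s⁻⁸·A⁻²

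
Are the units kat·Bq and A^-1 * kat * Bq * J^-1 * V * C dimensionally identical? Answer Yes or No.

No

Left side:
  kat = mol/s = s⁻¹·mol (catalytic activity).
  Bq = 1/s = s⁻¹ (activity is decays per second).
  Combining: kat·Bq = (s⁻¹·mol) · s⁻¹ = s⁻²·mol.
Right side:
  kat = mol/s = s⁻¹·mol (catalytic activity).
  Bq = 1/s = s⁻¹ (activity is decays per second).
  J = N·m (work = force × distance),
      = kg·m²·s⁻².
  So J⁻¹ = kg⁻¹·m⁻²·s².
  V = W/A (potential = power per current),
      = kg·m²·s⁻³·A⁻¹.
  C = A·s = s·A (charge = current × time).
  Combining: A⁻¹·kat·Bq·J⁻¹·V·C = A⁻¹ · (s⁻¹·mol) · s⁻¹ · (kg⁻¹·m⁻²·s²) · (kg·m²·s⁻³·A⁻¹) · (s·A) = s⁻²·A⁻¹·mol.
Left is s⁻²·mol; right is s⁻²·A⁻¹·mol — different.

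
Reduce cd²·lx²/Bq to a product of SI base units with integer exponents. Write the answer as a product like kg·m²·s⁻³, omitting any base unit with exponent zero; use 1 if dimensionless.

m⁻⁴·s·cd⁴

Bq = s⁻¹.
So Bq⁻¹ = s.
lx = m⁻²·cd.
So lx² = m⁻⁴·cd².
Combining: cd²·Bq⁻¹·lx² = cd² · s · (m⁻⁴·cd²) = m⁻⁴·s·cd⁴.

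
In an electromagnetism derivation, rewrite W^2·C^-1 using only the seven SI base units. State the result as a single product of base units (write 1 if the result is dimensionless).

W = J/s (power = energy per time),
    = kg·m²·s⁻³.
So W² = kg²·m⁴·s⁻⁶.
C = A·s = s·A (charge = current × time).
So C⁻¹ = s⁻¹·A⁻¹.
Combining: W²·C⁻¹ = (kg²·m⁴·s⁻⁶) · (s⁻¹·A⁻¹) = kg²·m⁴·s⁻⁷·A⁻¹.

kg²·m⁴·s⁻⁷·A⁻¹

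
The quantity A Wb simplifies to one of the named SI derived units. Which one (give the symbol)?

Wb = kg·m²·s⁻²·A⁻¹.
Combining: A·Wb = A · (kg·m²·s⁻²·A⁻¹) = kg·m²·s⁻².
kg·m²·s⁻² is the base-SI form of the joule.

J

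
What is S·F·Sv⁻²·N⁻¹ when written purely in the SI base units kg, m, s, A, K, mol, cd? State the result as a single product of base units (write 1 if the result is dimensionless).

S = 1/Ω (conductance is reciprocal resistance),
    = kg⁻¹·m⁻²·s³·A².
F = C/V (capacitance = charge per voltage),
    = A·s/(kg·m²·s⁻³·A⁻¹) (substituting C and V),
    = kg⁻¹·m⁻²·s⁴·A².
Sv = J/kg (equivalent dose = energy per mass),
    = m²·s⁻².
So Sv⁻² = m⁻⁴·s⁴.
N = kg·m/s² = kg·m·s⁻² (force = mass × acceleration).
So N⁻¹ = kg⁻¹·m⁻¹·s².
Combining: S·F·Sv⁻²·N⁻¹ = (kg⁻¹·m⁻²·s³·A²) · (kg⁻¹·m⁻²·s⁴·A²) · (m⁻⁴·s⁴) · (kg⁻¹·m⁻¹·s²) = kg⁻³·m⁻⁹·s¹³·A⁴.

kg⁻³·m⁻⁹·s¹³·A⁴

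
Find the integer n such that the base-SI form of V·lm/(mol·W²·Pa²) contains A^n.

V = W/A (potential = power per current),
    = kg·m²·s⁻³·A⁻¹.
W = J/s (power = energy per time),
    = kg·m²·s⁻³.
So W⁻² = kg⁻²·m⁻⁴·s⁶.
lm = cd·sr = cd (luminous flux; sr is dimensionless).
Pa = N/m² (pressure = force per area),
    = kg·m⁻¹·s⁻².
So Pa⁻² = kg⁻²·m²·s⁴.
Combining: mol⁻¹·V·W⁻²·lm·Pa⁻² = mol⁻¹ · (kg·m²·s⁻³·A⁻¹) · (kg⁻²·m⁻⁴·s⁶) · cd · (kg⁻²·m²·s⁴) = kg⁻³·s⁷·A⁻¹·mol⁻¹·cd.
The exponent of A is -1.

-1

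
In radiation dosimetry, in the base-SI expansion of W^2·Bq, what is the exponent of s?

W = J/s (power = energy per time),
    = kg·m²·s⁻³.
So W² = kg²·m⁴·s⁻⁶.
Bq = 1/s = s⁻¹ (activity is decays per second).
Combining: W²·Bq = (kg²·m⁴·s⁻⁶) · s⁻¹ = kg²·m⁴·s⁻⁷.
The exponent of s is -7.

-7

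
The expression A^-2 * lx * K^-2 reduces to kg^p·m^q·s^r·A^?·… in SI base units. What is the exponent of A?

-2

lx = m⁻²·cd.
Combining: A⁻²·lx·K⁻² = A⁻² · (m⁻²·cd) · K⁻² = m⁻²·A⁻²·K⁻²·cd.
The exponent of A is -2.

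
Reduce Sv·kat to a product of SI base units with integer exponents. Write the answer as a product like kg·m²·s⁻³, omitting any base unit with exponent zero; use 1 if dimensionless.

Sv = J/kg (equivalent dose = energy per mass),
    = m²·s⁻².
kat = mol/s = s⁻¹·mol (catalytic activity).
Combining: Sv·kat = (m²·s⁻²) · (s⁻¹·mol) = m²·s⁻³·mol.

m²·s⁻³·mol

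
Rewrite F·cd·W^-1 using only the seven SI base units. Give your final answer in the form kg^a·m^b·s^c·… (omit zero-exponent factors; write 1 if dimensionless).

kg⁻²·m⁻⁴·s⁷·A²·cd

F = C/V (capacitance = charge per voltage),
    = A·s/(kg·m²·s⁻³·A⁻¹) (substituting C and V),
    = kg⁻¹·m⁻²·s⁴·A².
W = J/s (power = energy per time),
    = kg·m²·s⁻³.
So W⁻¹ = kg⁻¹·m⁻²·s³.
Combining: F·cd·W⁻¹ = (kg⁻¹·m⁻²·s⁴·A²) · cd · (kg⁻¹·m⁻²·s³) = kg⁻²·m⁻⁴·s⁷·A²·cd.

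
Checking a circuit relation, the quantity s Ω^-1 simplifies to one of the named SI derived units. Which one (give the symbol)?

Ω = V/A (resistance = voltage per current),
    = kg·m²·s⁻³·A⁻².
So Ω⁻¹ = kg⁻¹·m⁻²·s³·A².
Combining: s·Ω⁻¹ = s · (kg⁻¹·m⁻²·s³·A²) = kg⁻¹·m⁻²·s⁴·A².
kg⁻¹·m⁻²·s⁴·A² is the base-SI form of the farad.

F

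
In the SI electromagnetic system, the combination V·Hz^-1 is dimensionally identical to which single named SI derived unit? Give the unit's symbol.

V = kg·m²·s⁻³·A⁻¹.
Hz = s⁻¹.
So Hz⁻¹ = s.
Combining: V·Hz⁻¹ = (kg·m²·s⁻³·A⁻¹) · s = kg·m²·s⁻²·A⁻¹.
kg·m²·s⁻²·A⁻¹ is the base-SI form of the weber.

Wb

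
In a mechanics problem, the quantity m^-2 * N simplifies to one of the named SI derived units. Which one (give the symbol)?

Pa

N = kg·m/s² = kg·m·s⁻² (force = mass × acceleration).
Combining: m⁻²·N = m⁻² · (kg·m·s⁻²) = kg·m⁻¹·s⁻².
kg·m⁻¹·s⁻² is the base-SI form of the pascal.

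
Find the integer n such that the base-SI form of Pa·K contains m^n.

Pa = kg·m⁻¹·s⁻².
Combining: Pa·K = (kg·m⁻¹·s⁻²) · K = kg·m⁻¹·s⁻²·K.
The exponent of m is -1.

-1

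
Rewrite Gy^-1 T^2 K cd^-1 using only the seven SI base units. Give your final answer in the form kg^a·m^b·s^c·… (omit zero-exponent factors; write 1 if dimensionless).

Gy = m²·s⁻².
So Gy⁻¹ = m⁻²·s².
T = kg·s⁻²·A⁻¹.
So T² = kg²·s⁻⁴·A⁻².
Combining: Gy⁻¹·T²·K·cd⁻¹ = (m⁻²·s²) · (kg²·s⁻⁴·A⁻²) · K · cd⁻¹ = kg²·m⁻²·s⁻²·A⁻²·K·cd⁻¹.

kg²·m⁻²·s⁻²·A⁻²·K·cd⁻¹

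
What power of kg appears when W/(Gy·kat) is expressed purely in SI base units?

Gy = J/kg (absorbed dose = energy per mass),
    = m²·s⁻².
So Gy⁻¹ = m⁻²·s².
kat = mol/s = s⁻¹·mol (catalytic activity).
So kat⁻¹ = s·mol⁻¹.
W = J/s (power = energy per time),
    = kg·m²·s⁻³.
Combining: Gy⁻¹·kat⁻¹·W = (m⁻²·s²) · (s·mol⁻¹) · (kg·m²·s⁻³) = kg·mol⁻¹.
The exponent of kg is 1.

1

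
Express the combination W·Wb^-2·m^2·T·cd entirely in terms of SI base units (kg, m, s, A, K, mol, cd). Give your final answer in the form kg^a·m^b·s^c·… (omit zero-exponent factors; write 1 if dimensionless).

s⁻¹·A·cd

W = kg·m²·s⁻³.
Wb = kg·m²·s⁻²·A⁻¹.
So Wb⁻² = kg⁻²·m⁻⁴·s⁴·A².
T = kg·s⁻²·A⁻¹.
Combining: W·Wb⁻²·m²·T·cd = (kg·m²·s⁻³) · (kg⁻²·m⁻⁴·s⁴·A²) · m² · (kg·s⁻²·A⁻¹) · cd = s⁻¹·A·cd.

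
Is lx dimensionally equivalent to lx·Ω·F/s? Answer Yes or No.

Yes

Left side:
  lx = lm/m² (illuminance = luminous flux per area),
      = m⁻²·cd.
Right side:
  lx = lm/m² (illuminance = luminous flux per area),
      = m⁻²·cd.
  Ω = V/A (resistance = voltage per current),
      = kg·m²·s⁻³·A⁻².
  F = C/V (capacitance = charge per voltage),
      = A·s/(kg·m²·s⁻³·A⁻¹) (substituting C and V),
      = kg⁻¹·m⁻²·s⁴·A².
  Combining: lx·Ω·s⁻¹·F = (m⁻²·cd) · (kg·m²·s⁻³·A⁻²) · s⁻¹ · (kg⁻¹·m⁻²·s⁴·A²) = m⁻²·cd.
Both reduce to m⁻²·cd.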